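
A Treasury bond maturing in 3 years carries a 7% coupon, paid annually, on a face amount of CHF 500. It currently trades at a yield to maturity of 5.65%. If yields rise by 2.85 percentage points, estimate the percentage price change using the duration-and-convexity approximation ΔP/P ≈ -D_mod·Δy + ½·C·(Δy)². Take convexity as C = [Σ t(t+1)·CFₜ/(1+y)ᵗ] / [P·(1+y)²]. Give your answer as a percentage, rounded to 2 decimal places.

-7.18%

With y = 0.0565:
  t   CF        PV=CF/(1+0.0565)^t    t·PV        t(t+1)·PV
  1        35.00        33.1283        33.1283          66.2565
  2        35.00        31.3566        62.7132         188.1396
  3       535.00       453.6754     1,361.0263       5,444.1054
  Σ                    518.1603     1,456.8678       5,698.5015
P = 518.1603; D_Mac = 2.81162 yrs; D_mod = 2.66126 yrs; C = 9.85275.
Duration effect: -2.66126 × (+0.0285) = -0.075846
Convexity effect: 0.5 × 9.85275 × (0.0285)² = +0.0040014
ΔP/P ≈ -0.075846 + 0.0040014 = -0.071844 = -7.1844%.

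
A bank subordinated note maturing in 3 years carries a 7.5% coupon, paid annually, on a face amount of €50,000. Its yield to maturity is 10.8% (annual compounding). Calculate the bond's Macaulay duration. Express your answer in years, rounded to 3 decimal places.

Periodic yield y = 0.108. Discount each cash flow and weight by its year:
  t   CF        PV=CF/(1+0.108)^t    t·PV
  1     3,750.00     3,384.4765     3,384.4765
  2     3,750.00     3,054.5817     6,109.1634
  3    53,750.00    39,514.7453   118,544.2360
  Σ                 45,953.8036   128,037.8760
Price P = Σ PV = 45,953.8036.
Macaulay duration = Σ(t·PV) / P = 128,037.8760 / 45,953.8036 = 2.78623 years.

2.786 years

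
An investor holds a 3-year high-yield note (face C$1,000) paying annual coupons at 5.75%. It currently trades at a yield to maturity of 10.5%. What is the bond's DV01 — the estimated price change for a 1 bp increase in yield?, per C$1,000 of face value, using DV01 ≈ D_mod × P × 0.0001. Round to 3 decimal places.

Periodic yield y = 0.105.
  t   CF        PV=CF/(1+0.105)^t    t·PV
  1        57.50        52.0362        52.0362
  2        57.50        47.0916        94.1832
  3     1,057.50       783.7789     2,351.3366
  Σ                    882.9066     2,497.5559
P = 882.9066; D_Mac = 2.82879 yrs; D_mod = 2.55999 yrs.
DV01 ≈ 2.55999 × 882.9066 × 0.0001 = 0.226023.

C$0.226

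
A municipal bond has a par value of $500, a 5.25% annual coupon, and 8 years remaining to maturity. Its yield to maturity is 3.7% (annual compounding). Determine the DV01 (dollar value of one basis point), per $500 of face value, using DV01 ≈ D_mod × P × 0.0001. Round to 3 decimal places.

$0.363

Periodic yield y = 0.037.
  t   CF        PV=CF/(1+0.037)^t    t·PV
  1        26.25        25.3134        25.3134
  2        26.25        24.4102        48.8205
  3        26.25        23.5393        70.6178
  4        26.25        22.6994        90.7976
  5        26.25        21.8895       109.4474
  6        26.25        21.1085       126.6508
  7        26.25        20.3553       142.4873
  8       526.25       393.5157     3,148.1256
  Σ                    552.8313     3,762.2603
P = 552.8313; D_Mac = 6.80544 yrs; D_mod = 6.56262 yrs.
DV01 ≈ 6.56262 × 552.8313 × 0.0001 = 0.362802.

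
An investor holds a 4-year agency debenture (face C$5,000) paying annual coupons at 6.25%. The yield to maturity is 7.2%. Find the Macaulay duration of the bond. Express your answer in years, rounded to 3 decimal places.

Periodic yield y = 0.072. Discount each cash flow and weight by its year:
  t   CF        PV=CF/(1+0.072)^t    t·PV
  1       312.50       291.5112       291.5112
  2       312.50       271.9321       543.8642
  3       312.50       253.6680       761.0040
  4     5,312.50     4,022.7200    16,090.8799
  Σ                  4,839.8312    17,687.2592
Price P = Σ PV = 4,839.8312.
Macaulay duration = Σ(t·PV) / P = 17,687.2592 / 4,839.8312 = 3.65452 years.

3.655 years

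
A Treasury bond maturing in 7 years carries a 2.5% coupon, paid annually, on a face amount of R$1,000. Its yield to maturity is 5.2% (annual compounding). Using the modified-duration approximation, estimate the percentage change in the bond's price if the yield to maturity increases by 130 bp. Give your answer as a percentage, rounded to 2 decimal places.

-7.98%

Periodic yield y = 0.052. Modified duration first:
  t   CF        PV=CF/(1+0.052)^t    t·PV
  1        25.00        23.7643        23.7643
  2        25.00        22.5896        45.1792
  3        25.00        21.4730        64.4190
  4        25.00        20.4116        81.6464
  5        25.00        19.4027        97.0133
  6        25.00        18.4436       110.6616
  7     1,025.00       718.8093     5,031.6651
  Σ                    844.8940     5,454.3488
P = 844.8940; D_Mac = 6.45566 yrs; D_mod = 6.45566/(1+0.052) = 6.13656 yrs.
ΔP/P ≈ -D_mod · Δy = -6.13656 × (+0.013) = -0.079775 = -7.9775%.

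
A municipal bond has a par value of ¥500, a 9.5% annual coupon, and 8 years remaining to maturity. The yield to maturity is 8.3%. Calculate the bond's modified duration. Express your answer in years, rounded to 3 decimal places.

Periodic yield y = 0.083. First find Macaulay duration:
  t   CF        PV=CF/(1+0.083)^t    t·PV
  1        47.50        43.8596        43.8596
  2        47.50        40.4983        80.9966
  3        47.50        37.3945       112.1836
  4        47.50        34.5287       138.1147
  5        47.50        31.8824       159.4121
  6        47.50        29.4390       176.6339
  7        47.50        27.1828       190.2797
  8       547.50       289.3054     2,314.4428
  Σ                    534.0907     3,215.9231
P = 534.0907; Macaulay duration = 3,215.9231 / 534.0907 = 6.02130 years.
Modified duration = D_Mac / (1 + y) = 6.02130 / 1.083 = 5.55984 years.

5.560 years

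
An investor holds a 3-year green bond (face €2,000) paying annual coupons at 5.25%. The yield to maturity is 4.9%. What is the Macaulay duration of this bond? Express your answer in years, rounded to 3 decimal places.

Periodic yield y = 0.049. Discount each cash flow and weight by its year:
  t   CF        PV=CF/(1+0.049)^t    t·PV
  1       105.00       100.0953       100.0953
  2       105.00        95.4198       190.8395
  3     2,105.00     1,823.5834     5,470.7503
  Σ                  2,019.0985     5,761.6851
Price P = Σ PV = 2,019.0985.
Macaulay duration = Σ(t·PV) / P = 5,761.6851 / 2,019.0985 = 2.85359 years.

2.854 years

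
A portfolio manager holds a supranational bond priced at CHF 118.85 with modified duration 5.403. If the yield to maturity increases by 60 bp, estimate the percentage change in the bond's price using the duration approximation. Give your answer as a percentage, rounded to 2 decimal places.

Duration approximation: ΔP/P ≈ -D_mod · Δy = -5.403 × (+0.006) = -0.032418.
As a percentage: -3.2418%.

-3.24%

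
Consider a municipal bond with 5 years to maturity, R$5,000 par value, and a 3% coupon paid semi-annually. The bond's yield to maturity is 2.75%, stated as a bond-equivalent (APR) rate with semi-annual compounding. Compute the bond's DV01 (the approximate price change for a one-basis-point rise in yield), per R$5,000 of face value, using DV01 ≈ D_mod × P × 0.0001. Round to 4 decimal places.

Periodic yield y = 0.01375.
  t   CF        PV=CF/(1+0.01375)^t    t·PV
  1        75.00        73.9827        73.9827
  2        75.00        72.9793       145.9585
  3        75.00        71.9894       215.9683
  4        75.00        71.0130       284.0520
  5        75.00        70.0498       350.2490
  6        75.00        69.0997       414.5981
  7        75.00        68.1625       477.1372
  8        75.00        67.2379       537.9034
  9        75.00        66.3259       596.9335
  10    5,075.00     4,427.1820    44,271.8198
  Σ                  5,058.0222    47,368.6026
P = 5,058.0222; D_Mac = 9.36504 half-year periods = 4.68252 yrs; D_mod = 4.61901 yrs.
DV01 ≈ 4.61901 × 5,058.0222 × 0.0001 = 2.336306.

R$2.3363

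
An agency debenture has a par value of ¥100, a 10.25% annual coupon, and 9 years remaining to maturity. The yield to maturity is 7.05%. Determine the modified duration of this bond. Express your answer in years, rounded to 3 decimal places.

Periodic yield y = 0.0705. First find Macaulay duration:
  t   CF        PV=CF/(1+0.0705)^t    t·PV
  1        10.25         9.5750         9.5750
  2        10.25         8.9444        17.8888
  3        10.25         8.3553        25.0660
  4        10.25         7.8051        31.2203
  5        10.25         7.2911        36.4553
  6        10.25         6.8109        40.8653
  7        10.25         6.3623        44.5364
  8        10.25         5.9433        47.5467
  9       110.25        59.7171       537.4537
  Σ                    120.8045       790.6075
P = 120.8045; Macaulay duration = 790.6075 / 120.8045 = 6.54452 years.
Modified duration = D_Mac / (1 + y) = 6.54452 / 1.0705 = 6.11352 years.

6.114 years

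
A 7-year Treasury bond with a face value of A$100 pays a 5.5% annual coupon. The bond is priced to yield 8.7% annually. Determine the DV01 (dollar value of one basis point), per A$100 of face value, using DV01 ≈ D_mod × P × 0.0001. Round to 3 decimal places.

Periodic yield y = 0.087.
  t   CF        PV=CF/(1+0.087)^t    t·PV
  1         5.50         5.0598         5.0598
  2         5.50         4.6548         9.3097
  3         5.50         4.2823        12.8468
  4         5.50         3.9395        15.7581
  5         5.50         3.6242        18.1211
  6         5.50         3.3342        20.0049
  7       105.50        58.8363       411.8544
  Σ                     83.7311       492.9548
P = 83.7311; D_Mac = 5.88735 yrs; D_mod = 5.41615 yrs.
DV01 ≈ 5.41615 × 83.7311 × 0.0001 = 0.045350.

A$0.045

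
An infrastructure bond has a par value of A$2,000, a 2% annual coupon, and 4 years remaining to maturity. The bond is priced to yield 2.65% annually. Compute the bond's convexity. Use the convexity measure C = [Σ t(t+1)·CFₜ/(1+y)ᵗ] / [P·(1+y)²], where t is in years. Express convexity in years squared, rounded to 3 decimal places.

With y = 0.0265:
  t   CF        PV=CF/(1+0.0265)^t    t·PV        t(t+1)·PV
  1        40.00        38.9674        38.9674          77.9347
  2        40.00        37.9614        75.9228         227.7683
  3        40.00        36.9814       110.9441         443.7766
  4     2,040.00     1,837.3604     7,349.4416      36,747.2081
  Σ                  1,951.2705     7,575.2759      37,496.6877
P = 1,951.2705.
Convexity = Σ t(t+1)·PV / [P·(1+y)²] = 37,496.6877 / (1,951.2705 × 1.053702) = 18.23717.

18.237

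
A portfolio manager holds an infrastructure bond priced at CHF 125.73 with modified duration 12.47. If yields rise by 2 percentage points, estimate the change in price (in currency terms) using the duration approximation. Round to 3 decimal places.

Duration approximation: ΔP/P ≈ -D_mod · Δy = -12.47 × (+0.02) = -0.249400.
ΔP ≈ 125.73 × (-0.249400) = -31.357062.

-CHF 31.357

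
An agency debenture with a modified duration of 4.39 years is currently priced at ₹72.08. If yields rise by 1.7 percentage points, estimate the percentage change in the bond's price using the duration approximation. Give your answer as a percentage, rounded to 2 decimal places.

-7.46%

Duration approximation: ΔP/P ≈ -D_mod · Δy = -4.39 × (+0.017) = -0.074630.
As a percentage: -7.4630%.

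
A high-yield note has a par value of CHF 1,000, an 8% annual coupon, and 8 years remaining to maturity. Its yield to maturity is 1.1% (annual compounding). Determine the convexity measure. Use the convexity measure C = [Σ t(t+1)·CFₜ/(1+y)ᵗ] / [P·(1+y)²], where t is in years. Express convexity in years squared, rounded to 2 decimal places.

With y = 0.011:
  t   CF        PV=CF/(1+0.011)^t    t·PV        t(t+1)·PV
  1        80.00        79.1296        79.1296         158.2591
  2        80.00        78.2686       156.5372         469.6117
  3        80.00        77.4170       232.2511         929.0044
  4        80.00        76.5747       306.2988       1,531.4942
  5        80.00        75.7416       378.7078       2,272.2466
  6        80.00        74.9175       449.5048       3,146.5334
  7        80.00        74.1023       518.7164       4,149.7308
  8     1,080.00       989.4971     7,915.9765      71,243.7887
  Σ                  1,525.6484    10,037.1222      83,900.6690
P = 1,525.6484.
Convexity = Σ t(t+1)·PV / [P·(1+y)²] = 83,900.6690 / (1,525.6484 × 1.022121) = 53.80327.

53.80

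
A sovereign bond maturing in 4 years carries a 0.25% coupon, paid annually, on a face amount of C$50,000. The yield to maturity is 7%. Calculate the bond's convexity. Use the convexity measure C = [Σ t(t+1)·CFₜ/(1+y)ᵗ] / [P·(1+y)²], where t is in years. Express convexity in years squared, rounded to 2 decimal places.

17.37

With y = 0.07:
  t   CF        PV=CF/(1+0.07)^t    t·PV        t(t+1)·PV
  1       125.00       116.8224       116.8224         233.6449
  2       125.00       109.1798       218.3597         655.0790
  3       125.00       102.0372       306.1117       1,224.4468
  4    50,125.00    38,240.1225   152,960.4900     764,802.4501
  Σ                 38,568.1620   153,601.7838     766,915.6208
P = 38,568.1620.
Convexity = Σ t(t+1)·PV / [P·(1+y)²] = 766,915.6208 / (38,568.1620 × 1.144900) = 17.36805.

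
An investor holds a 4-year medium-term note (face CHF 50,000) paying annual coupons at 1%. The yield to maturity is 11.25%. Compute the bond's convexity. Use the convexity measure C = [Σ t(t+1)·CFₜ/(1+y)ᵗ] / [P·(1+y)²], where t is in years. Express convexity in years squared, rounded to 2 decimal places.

15.77

With y = 0.1125:
  t   CF        PV=CF/(1+0.1125)^t    t·PV        t(t+1)·PV
  1       500.00       449.4382       449.4382         898.8764
  2       500.00       403.9894       807.9788       2,423.9364
  3       500.00       363.1365     1,089.4096       4,357.6384
  4    50,500.00    32,967.9012   131,871.6046     659,358.0232
  Σ                 34,184.4653   134,218.4312     667,038.4744
P = 34,184.4653.
Convexity = Σ t(t+1)·PV / [P·(1+y)²] = 667,038.4744 / (34,184.4653 × 1.237656) = 15.76602.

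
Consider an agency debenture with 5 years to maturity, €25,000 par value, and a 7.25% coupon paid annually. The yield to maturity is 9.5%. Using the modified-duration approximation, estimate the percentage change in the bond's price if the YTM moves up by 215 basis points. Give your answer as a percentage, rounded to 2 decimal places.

Periodic yield y = 0.095. Modified duration first:
  t   CF        PV=CF/(1+0.095)^t    t·PV
  1     1,812.50     1,655.2511     1,655.2511
  2     1,812.50     1,511.6449     3,023.2898
  3     1,812.50     1,380.4976     4,141.4928
  4     1,812.50     1,260.7284     5,042.9136
  5    26,812.50    17,032.0418    85,160.2089
  Σ                 22,840.1638    99,023.1562
P = 22,840.1638; D_Mac = 4.33548 yrs; D_mod = 4.33548/(1+0.095) = 3.95935 yrs.
ΔP/P ≈ -D_mod · Δy = -3.95935 × (+0.0215) = -0.085126 = -8.5126%.

-8.51%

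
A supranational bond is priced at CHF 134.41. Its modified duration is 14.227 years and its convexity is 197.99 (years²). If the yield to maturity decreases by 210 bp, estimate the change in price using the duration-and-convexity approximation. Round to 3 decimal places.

Duration effect: -D_mod·Δy = -14.227 × (-0.021) = +0.298767
Convexity effect: ½·C·(Δy)² = 0.5 × 197.99 × (-0.021)² = +0.043656795
ΔP/P ≈ +0.298767 + 0.043656795 = +0.342423795
ΔP ≈ 134.41 × (+0.342423795) = +46.02518228595.

+CHF 46.025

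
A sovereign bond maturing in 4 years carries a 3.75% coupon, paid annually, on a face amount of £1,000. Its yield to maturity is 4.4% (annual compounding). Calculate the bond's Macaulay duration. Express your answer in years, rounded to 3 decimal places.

3.785 years

Periodic yield y = 0.044. Discount each cash flow and weight by its year:
  t   CF        PV=CF/(1+0.044)^t    t·PV
  1        37.50        35.9195        35.9195
  2        37.50        34.4057        68.8114
  3        37.50        32.9556        98.8669
  4     1,037.50       873.3455     3,493.3822
  Σ                    976.6264     3,696.9800
Price P = Σ PV = 976.6264.
Macaulay duration = Σ(t·PV) / P = 3,696.9800 / 976.6264 = 3.78546 years.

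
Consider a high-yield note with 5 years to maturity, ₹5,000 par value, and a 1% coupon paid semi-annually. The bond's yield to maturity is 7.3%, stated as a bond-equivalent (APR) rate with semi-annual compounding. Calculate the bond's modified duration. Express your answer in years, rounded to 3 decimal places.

4.695 years

Periodic yield y = 0.0365. First find Macaulay duration:
  t   CF        PV=CF/(1+0.0365)^t    t·PV
  1        25.00        24.1196        24.1196
  2        25.00        23.2703        46.5405
  3        25.00        22.4508        67.3524
  4        25.00        21.6602        86.6409
  5        25.00        20.8975       104.4873
  6        25.00        20.1616       120.9694
  7        25.00        19.4516       136.1611
  8        25.00        18.7666       150.1328
  9        25.00        18.1057       162.9516
  10    5,025.00     3,511.0984    35,110.9841
  Σ                  3,699.9823    36,010.3397
P = 3,699.9823; Macaulay duration = 36,010.3397 / 3,699.9823 = 9.73257 half-year periods = 4.86629 years.
Modified duration = D_Mac / (1 + y) = 4.86629 / 1.0365 = 4.69492 years.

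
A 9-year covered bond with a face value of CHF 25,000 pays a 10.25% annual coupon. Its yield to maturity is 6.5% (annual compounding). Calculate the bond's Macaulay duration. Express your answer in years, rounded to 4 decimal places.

Periodic yield y = 0.065. Discount each cash flow and weight by its year:
  t   CF        PV=CF/(1+0.065)^t    t·PV
  1     2,562.50     2,406.1033     2,406.1033
  2     2,562.50     2,259.2519     4,518.5038
  3     2,562.50     2,121.3633     6,364.0899
  4     2,562.50     1,991.8904     7,967.5617
  5     2,562.50     1,870.3196     9,351.5982
  6     2,562.50     1,756.1687    10,537.0121
  7     2,562.50     1,648.9847    11,542.8927
  8     2,562.50     1,548.3424    12,386.7393
  9    27,562.50    15,637.6733   140,739.0601
  Σ                 31,240.0977   205,813.5611
Price P = Σ PV = 31,240.0977.
Macaulay duration = Σ(t·PV) / P = 205,813.5611 / 31,240.0977 = 6.58812 years.

6.5881 years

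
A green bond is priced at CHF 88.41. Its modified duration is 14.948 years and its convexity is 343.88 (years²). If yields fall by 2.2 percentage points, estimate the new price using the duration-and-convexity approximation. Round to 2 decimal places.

Duration effect: -D_mod·Δy = -14.948 × (-0.022) = +0.328856
Convexity effect: ½·C·(Δy)² = 0.5 × 343.88 × (-0.022)² = +0.08321896
ΔP/P ≈ +0.328856 + 0.08321896 = +0.41207496
New price ≈ 88.41 × (1 + 0.41207496) = 124.8415472136.

CHF 124.84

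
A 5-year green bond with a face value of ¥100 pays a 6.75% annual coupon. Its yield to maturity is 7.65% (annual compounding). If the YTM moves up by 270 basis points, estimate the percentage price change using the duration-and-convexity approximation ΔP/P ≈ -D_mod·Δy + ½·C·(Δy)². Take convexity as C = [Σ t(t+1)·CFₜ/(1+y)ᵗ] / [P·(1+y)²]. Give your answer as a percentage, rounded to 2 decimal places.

With y = 0.0765:
  t   CF        PV=CF/(1+0.0765)^t    t·PV        t(t+1)·PV
  1         6.75         6.2703         6.2703          12.5406
  2         6.75         5.8247        11.6495          34.9484
  3         6.75         5.4108        16.2324          64.9296
  4         6.75         5.0263        20.1052         100.5258
  5       106.75        73.8410       369.2051       2,215.2307
  Σ                     96.3732       423.4625       2,428.1752
P = 96.3732; D_Mac = 4.39399 yrs; D_mod = 4.08173 yrs; C = 21.74182.
Duration effect: -4.08173 × (+0.027) = -0.110207
Convexity effect: 0.5 × 21.74182 × (0.027)² = +0.0079249
ΔP/P ≈ -0.110207 + 0.0079249 = -0.102282 = -10.2282%.

-10.23%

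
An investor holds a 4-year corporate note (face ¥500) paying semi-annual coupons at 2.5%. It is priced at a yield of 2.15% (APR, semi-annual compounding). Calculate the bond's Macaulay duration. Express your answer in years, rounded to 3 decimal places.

3.833 years

Periodic yield y = 0.01075. Discount each cash flow and weight by its period:
  t   CF        PV=CF/(1+0.01075)^t    t·PV
  1         6.25         6.1835         6.1835
  2         6.25         6.1178        12.2355
  3         6.25         6.0527        18.1581
  4         6.25         5.9883        23.9533
  5         6.25         5.9246        29.6232
  6         6.25         5.8616        35.1697
  7         6.25         5.7993        40.5949
  8       506.25       464.7453     3,717.9627
  Σ                    506.6732     3,883.8809
Price P = Σ PV = 506.6732.
Macaulay duration = Σ(t·PV) / P = 3,883.8809 / 506.6732 = 7.66546 half-year periods.
In years: 7.66546 / 2 = 3.83273 years.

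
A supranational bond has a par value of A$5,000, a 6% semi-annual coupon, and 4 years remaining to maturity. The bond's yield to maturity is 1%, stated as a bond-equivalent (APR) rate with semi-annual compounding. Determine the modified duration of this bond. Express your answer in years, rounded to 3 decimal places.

3.636 years

Periodic yield y = 0.005. First find Macaulay duration:
  t   CF        PV=CF/(1+0.005)^t    t·PV
  1       150.00       149.2537       149.2537
  2       150.00       148.5112       297.0224
  3       150.00       147.7723       443.3169
  4       150.00       147.0371       588.1485
  5       150.00       146.3056       731.5280
  6       150.00       145.5777       873.4663
  7       150.00       144.8534     1,013.9741
  8     5,150.00     4,948.5588    39,588.4704
  Σ                  5,977.8699    43,685.1803
P = 5,977.8699; Macaulay duration = 43,685.1803 / 5,977.8699 = 7.30782 half-year periods = 3.65391 years.
Modified duration = D_Mac / (1 + y) = 3.65391 / 1.005 = 3.63573 years.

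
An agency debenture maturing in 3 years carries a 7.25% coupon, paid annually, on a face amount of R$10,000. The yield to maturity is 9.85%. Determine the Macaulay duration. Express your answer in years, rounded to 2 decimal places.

2.79 years

Periodic yield y = 0.0985. Discount each cash flow and weight by its year:
  t   CF        PV=CF/(1+0.0985)^t    t·PV
  1       725.00       659.9909       659.9909
  2       725.00       600.8110     1,201.6220
  3    10,725.00     8,090.9053    24,272.7158
  Σ                  9,351.7072    26,134.3288
Price P = Σ PV = 9,351.7072.
Macaulay duration = Σ(t·PV) / P = 26,134.3288 / 9,351.7072 = 2.79461 years.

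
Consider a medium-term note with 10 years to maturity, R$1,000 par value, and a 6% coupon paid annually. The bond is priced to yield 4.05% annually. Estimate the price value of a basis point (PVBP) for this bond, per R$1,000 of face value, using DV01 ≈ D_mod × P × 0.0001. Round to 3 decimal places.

R$0.888

Periodic yield y = 0.0405.
  t   CF        PV=CF/(1+0.0405)^t    t·PV
  1        60.00        57.6646        57.6646
  2        60.00        55.4201       110.8401
  3        60.00        53.2629       159.7888
  4        60.00        51.1897       204.7590
  5        60.00        49.1973       245.9863
  6        60.00        47.2823       283.6939
  7        60.00        45.4419       318.0934
  8        60.00        43.6732       349.3852
  9        60.00        41.9732       377.7592
  10    1,060.00       712.6643     7,126.6433
  Σ                  1,157.7695     9,234.6137
P = 1,157.7695; D_Mac = 7.97621 yrs; D_mod = 7.66575 yrs.
DV01 ≈ 7.66575 × 1,157.7695 × 0.0001 = 0.887517.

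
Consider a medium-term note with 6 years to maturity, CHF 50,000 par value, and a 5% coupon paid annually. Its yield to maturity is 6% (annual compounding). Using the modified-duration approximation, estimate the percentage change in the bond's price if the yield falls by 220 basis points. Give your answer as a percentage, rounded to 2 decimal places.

Periodic yield y = 0.06. Modified duration first:
  t   CF        PV=CF/(1+0.06)^t    t·PV
  1     2,500.00     2,358.4906     2,358.4906
  2     2,500.00     2,224.9911     4,449.9822
  3     2,500.00     2,099.0482     6,297.1446
  4     2,500.00     1,980.2342     7,920.9366
  5     2,500.00     1,868.1454     9,340.7272
  6    52,500.00    37,010.4284   222,062.5702
  Σ                 47,541.3378   252,429.8514
P = 47,541.3378; D_Mac = 5.30969 yrs; D_mod = 5.30969/(1+0.06) = 5.00914 yrs.
ΔP/P ≈ -D_mod · Δy = -5.00914 × (-0.022) = +0.110201 = +11.0201%.

+11.02%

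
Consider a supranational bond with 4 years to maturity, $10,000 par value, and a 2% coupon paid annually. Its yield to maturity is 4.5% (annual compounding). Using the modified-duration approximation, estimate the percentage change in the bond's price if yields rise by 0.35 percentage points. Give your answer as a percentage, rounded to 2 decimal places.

Periodic yield y = 0.045. Modified duration first:
  t   CF        PV=CF/(1+0.045)^t    t·PV
  1       200.00       191.3876       191.3876
  2       200.00       183.1460       366.2920
  3       200.00       175.2593       525.7780
  4    10,200.00     8,553.3257    34,213.3028
  Σ                  9,103.1186    35,296.7603
P = 9,103.1186; D_Mac = 3.87744 yrs; D_mod = 3.87744/(1+0.045) = 3.71047 yrs.
ΔP/P ≈ -D_mod · Δy = -3.71047 × (+0.0035) = -0.012987 = -1.2987%.

-1.30%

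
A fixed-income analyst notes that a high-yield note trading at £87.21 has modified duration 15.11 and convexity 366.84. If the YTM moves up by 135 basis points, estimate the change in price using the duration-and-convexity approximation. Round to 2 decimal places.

-£14.87

Duration effect: -D_mod·Δy = -15.11 × (+0.0135) = -0.203985
Convexity effect: ½·C·(Δy)² = 0.5 × 366.84 × (0.0135)² = +0.033428295
ΔP/P ≈ -0.203985 + 0.033428295 = -0.170556705
ΔP ≈ 87.21 × (-0.170556705) = -14.87425024305.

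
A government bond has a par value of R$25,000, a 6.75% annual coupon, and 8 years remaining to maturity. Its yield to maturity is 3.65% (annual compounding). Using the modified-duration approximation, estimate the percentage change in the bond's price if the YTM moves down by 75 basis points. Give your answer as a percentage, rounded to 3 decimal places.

+4.773%

Periodic yield y = 0.0365. Modified duration first:
  t   CF        PV=CF/(1+0.0365)^t    t·PV
  1     1,687.50     1,628.0753     1,628.0753
  2     1,687.50     1,570.7431     3,141.4863
  3     1,687.50     1,515.4299     4,546.2898
  4     1,687.50     1,462.0646     5,848.2583
  5     1,687.50     1,410.5785     7,052.8923
  6     1,687.50     1,360.9054     8,165.4325
  7     1,687.50     1,312.9816     9,190.8711
  8    26,687.50    20,033.3436   160,266.7492
  Σ                 30,294.1220   199,840.0548
P = 30,294.1220; D_Mac = 6.59666 yrs; D_mod = 6.59666/(1+0.0365) = 6.36436 yrs.
ΔP/P ≈ -D_mod · Δy = -6.36436 × (-0.0075) = +0.047733 = +4.7733%.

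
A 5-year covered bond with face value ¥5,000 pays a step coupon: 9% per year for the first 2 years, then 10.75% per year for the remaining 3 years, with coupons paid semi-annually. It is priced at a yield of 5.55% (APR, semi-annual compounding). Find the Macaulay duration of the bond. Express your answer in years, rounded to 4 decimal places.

4.1838 years

Periodic yield y = 0.02775. Discount each cash flow and weight by its period:
  t   CF        PV=CF/(1+0.02775)^t    t·PV
  1       225.00       218.9248       218.9248
  2       225.00       213.0137       426.0274
  3       225.00       207.2622       621.7865
  4       225.00       201.6659       806.6638
  5       268.75       234.3749     1,171.8744
  6       268.75       228.0466     1,368.2795
  7       268.75       221.8892     1,553.2241
  8       268.75       215.8980     1,727.1839
  9       268.75       210.0686     1,890.6172
  10    5,268.75     4,007.1236    40,071.2359
  Σ                  5,958.2674    49,855.8175
Price P = Σ PV = 5,958.2674.
Macaulay duration = Σ(t·PV) / P = 49,855.8175 / 5,958.2674 = 8.36750 half-year periods.
In years: 8.36750 / 2 = 4.18375 years.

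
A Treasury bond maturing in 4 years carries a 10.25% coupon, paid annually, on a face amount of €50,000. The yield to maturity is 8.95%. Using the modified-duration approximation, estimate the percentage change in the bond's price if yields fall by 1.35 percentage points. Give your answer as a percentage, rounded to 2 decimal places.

Periodic yield y = 0.0895. Modified duration first:
  t   CF        PV=CF/(1+0.0895)^t    t·PV
  1     5,125.00     4,703.9927     4,703.9927
  2     5,125.00     4,317.5701     8,635.1403
  3     5,125.00     3,962.8914    11,888.6741
  4    55,125.00    39,123.6769   156,494.7078
  Σ                 52,108.1311   181,722.5148
P = 52,108.1311; D_Mac = 3.48741 yrs; D_mod = 3.48741/(1+0.0895) = 3.20093 yrs.
ΔP/P ≈ -D_mod · Δy = -3.20093 × (-0.0135) = +0.043213 = +4.3213%.

+4.32%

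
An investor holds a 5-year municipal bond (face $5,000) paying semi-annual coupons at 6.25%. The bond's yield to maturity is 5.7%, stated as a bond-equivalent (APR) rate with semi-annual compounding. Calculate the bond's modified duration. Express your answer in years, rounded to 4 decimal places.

4.2578 years

Periodic yield y = 0.0285. First find Macaulay duration:
  t   CF        PV=CF/(1+0.0285)^t    t·PV
  1       156.25       151.9203       151.9203
  2       156.25       147.7105       295.4210
  3       156.25       143.6174       430.8523
  4       156.25       139.6377       558.5510
  5       156.25       135.7684       678.8418
  6       156.25       132.0062       792.0371
  7       156.25       128.3483       898.4378
  8       156.25       124.7917       998.3335
  9       156.25       121.3337     1,092.0031
  10    5,156.25     3,893.0592    38,930.5918
  Σ                  5,118.1933    44,826.9896
P = 5,118.1933; Macaulay duration = 44,826.9896 / 5,118.1933 = 8.75836 half-year periods = 4.37918 years.
Modified duration = D_Mac / (1 + y) = 4.37918 / 1.0285 = 4.25783 years.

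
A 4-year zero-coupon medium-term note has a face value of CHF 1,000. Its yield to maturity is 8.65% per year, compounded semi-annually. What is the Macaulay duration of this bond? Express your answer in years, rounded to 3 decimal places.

4.000 years

A zero-coupon bond has a single cash flow at maturity, so its Macaulay duration equals its maturity: 4 years.
(Equivalently: 8 semi-annual periods ÷ 2 = 4 years.)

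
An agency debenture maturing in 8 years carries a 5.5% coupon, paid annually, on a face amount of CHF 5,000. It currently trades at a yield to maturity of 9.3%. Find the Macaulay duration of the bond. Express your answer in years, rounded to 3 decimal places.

6.494 years

Periodic yield y = 0.093. Discount each cash flow and weight by its year:
  t   CF        PV=CF/(1+0.093)^t    t·PV
  1       275.00       251.6011       251.6011
  2       275.00       230.1931       460.3863
  3       275.00       210.6067       631.8201
  4       275.00       192.6868       770.7473
  5       275.00       176.2917       881.4585
  6       275.00       161.2916       967.7495
  7       275.00       147.5678     1,032.9745
  8     5,275.00     2,589.7698    20,718.1587
  Σ                  3,960.0087    25,714.8961
Price P = Σ PV = 3,960.0087.
Macaulay duration = Σ(t·PV) / P = 25,714.8961 / 3,960.0087 = 6.49365 years.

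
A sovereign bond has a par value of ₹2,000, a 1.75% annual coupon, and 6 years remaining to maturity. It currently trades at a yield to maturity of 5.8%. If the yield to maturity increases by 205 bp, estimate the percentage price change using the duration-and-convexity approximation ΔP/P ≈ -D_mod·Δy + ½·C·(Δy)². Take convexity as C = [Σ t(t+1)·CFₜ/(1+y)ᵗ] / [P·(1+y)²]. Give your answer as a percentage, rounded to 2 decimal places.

With y = 0.058:
  t   CF        PV=CF/(1+0.058)^t    t·PV        t(t+1)·PV
  1        35.00        33.0813        33.0813          66.1626
  2        35.00        31.2678        62.5355         187.6065
  3        35.00        29.5536        88.6609         354.6437
  4        35.00        27.9335       111.7340         558.6700
  5        35.00        26.4022       132.0109         792.0653
  6     2,035.00     1,450.9432     8,705.6591      60,939.6138
  Σ                  1,599.1815     9,133.6817      62,898.7619
P = 1,599.1815; D_Mac = 5.71147 yrs; D_mod = 5.39837 yrs; C = 35.13767.
Duration effect: -5.39837 × (+0.0205) = -0.110667
Convexity effect: 0.5 × 35.13767 × (0.0205)² = +0.0073833
ΔP/P ≈ -0.110667 + 0.0073833 = -0.103283 = -10.3283%.

-10.33%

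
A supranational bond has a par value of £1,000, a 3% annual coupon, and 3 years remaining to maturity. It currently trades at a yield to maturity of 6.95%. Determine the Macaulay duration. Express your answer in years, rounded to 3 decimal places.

Periodic yield y = 0.0695. Discount each cash flow and weight by its year:
  t   CF        PV=CF/(1+0.0695)^t    t·PV
  1        30.00        28.0505        28.0505
  2        30.00        26.2277        52.4553
  3     1,030.00       841.9666     2,525.8998
  Σ                    896.2447     2,606.4056
Price P = Σ PV = 896.2447.
Macaulay duration = Σ(t·PV) / P = 2,606.4056 / 896.2447 = 2.90814 years.

2.908 years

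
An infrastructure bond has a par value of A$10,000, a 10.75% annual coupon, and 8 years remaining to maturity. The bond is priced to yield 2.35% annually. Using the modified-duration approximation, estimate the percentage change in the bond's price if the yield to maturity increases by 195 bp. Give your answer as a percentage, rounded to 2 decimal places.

-11.91%

Periodic yield y = 0.0235. Modified duration first:
  t   CF        PV=CF/(1+0.0235)^t    t·PV
  1     1,075.00     1,050.3175     1,050.3175
  2     1,075.00     1,026.2018     2,052.4036
  3     1,075.00     1,002.6398     3,007.9193
  4     1,075.00       979.6187     3,918.4749
  5     1,075.00       957.1263     4,785.6313
  6     1,075.00       935.1502     5,610.9013
  7     1,075.00       913.6788     6,395.7514
  8    11,075.00     9,196.8893    73,575.1144
  Σ                 16,061.6224   100,396.5137
P = 16,061.6224; D_Mac = 6.25071 yrs; D_mod = 6.25071/(1+0.0235) = 6.10719 yrs.
ΔP/P ≈ -D_mod · Δy = -6.10719 × (+0.0195) = -0.119090 = -11.9090%.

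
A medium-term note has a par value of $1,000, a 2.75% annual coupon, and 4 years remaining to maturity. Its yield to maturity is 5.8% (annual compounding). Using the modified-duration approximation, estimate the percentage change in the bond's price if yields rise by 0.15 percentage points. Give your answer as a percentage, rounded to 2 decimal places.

Periodic yield y = 0.058. Modified duration first:
  t   CF        PV=CF/(1+0.058)^t    t·PV
  1        27.50        25.9924        25.9924
  2        27.50        24.5675        49.1350
  3        27.50        23.2207        69.6622
  4     1,027.50       820.0478     3,280.1911
  Σ                    893.8285     3,424.9808
P = 893.8285; D_Mac = 3.83181 yrs; D_mod = 3.83181/(1+0.058) = 3.62175 yrs.
ΔP/P ≈ -D_mod · Δy = -3.62175 × (+0.0015) = -0.005433 = -0.5433%.

-0.54%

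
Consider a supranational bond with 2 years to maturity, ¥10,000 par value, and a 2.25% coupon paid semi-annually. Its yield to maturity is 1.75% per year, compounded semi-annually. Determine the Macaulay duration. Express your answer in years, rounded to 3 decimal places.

1.967 years

Periodic yield y = 0.00875. Discount each cash flow and weight by its period:
  t   CF        PV=CF/(1+0.00875)^t    t·PV
  1       112.50       111.5242       111.5242
  2       112.50       110.5568       221.1136
  3       112.50       109.5978       328.7934
  4    10,112.50     9,766.1714    39,064.6857
  Σ                 10,097.8502    39,726.1169
Price P = Σ PV = 10,097.8502.
Macaulay duration = Σ(t·PV) / P = 39,726.1169 / 10,097.8502 = 3.93412 half-year periods.
In years: 3.93412 / 2 = 1.96706 years.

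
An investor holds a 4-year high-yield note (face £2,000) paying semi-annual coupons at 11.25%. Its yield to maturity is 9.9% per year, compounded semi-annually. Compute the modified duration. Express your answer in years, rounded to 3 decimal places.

3.187 years

Periodic yield y = 0.0495. First find Macaulay duration:
  t   CF        PV=CF/(1+0.0495)^t    t·PV
  1       112.50       107.1939       107.1939
  2       112.50       102.1381       204.2761
  3       112.50        97.3207       291.9621
  4       112.50        92.7305       370.9221
  5       112.50        88.3569       441.7843
  6       112.50        84.1895       505.1369
  7       112.50        80.2187       561.5306
  8     2,112.50     1,435.2818    11,482.2543
  Σ                  2,087.4300    13,965.0605
P = 2,087.4300; Macaulay duration = 13,965.0605 / 2,087.4300 = 6.69007 half-year periods = 3.34504 years.
Modified duration = D_Mac / (1 + y) = 3.34504 / 1.0495 = 3.18727 years.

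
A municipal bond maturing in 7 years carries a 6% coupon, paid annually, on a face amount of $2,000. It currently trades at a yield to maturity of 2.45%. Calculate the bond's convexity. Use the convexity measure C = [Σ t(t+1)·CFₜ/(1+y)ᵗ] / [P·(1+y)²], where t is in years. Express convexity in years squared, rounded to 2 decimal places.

With y = 0.0245:
  t   CF        PV=CF/(1+0.0245)^t    t·PV        t(t+1)·PV
  1       120.00       117.1303       117.1303         234.2606
  2       120.00       114.3292       228.6585         685.9754
  3       120.00       111.5952       334.7855       1,339.1419
  4       120.00       108.9265       435.7058       2,178.5292
  5       120.00       106.3216       531.6079       3,189.6475
  6       120.00       103.7790       622.6740       4,358.7179
  7     2,120.00     1,789.5841    12,527.0890     100,216.7117
  Σ                  2,451.6659    14,797.6510     112,202.9843
P = 2,451.6659.
Convexity = Σ t(t+1)·PV / [P·(1+y)²] = 112,202.9843 / (2,451.6659 × 1.049600) = 43.60328.

43.60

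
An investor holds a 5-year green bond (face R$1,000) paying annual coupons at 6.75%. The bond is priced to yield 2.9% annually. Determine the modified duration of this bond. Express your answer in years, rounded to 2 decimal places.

4.33 years

Periodic yield y = 0.029. First find Macaulay duration:
  t   CF        PV=CF/(1+0.029)^t    t·PV
  1        67.50        65.5977        65.5977
  2        67.50        63.7489       127.4979
  3        67.50        61.9523       185.8570
  4        67.50        60.2063       240.8254
  5     1,067.50       925.3180     4,626.5900
  Σ                  1,176.8233     5,246.3679
P = 1,176.8233; Macaulay duration = 5,246.3679 / 1,176.8233 = 4.45808 years.
Modified duration = D_Mac / (1 + y) = 4.45808 / 1.029 = 4.33244 years.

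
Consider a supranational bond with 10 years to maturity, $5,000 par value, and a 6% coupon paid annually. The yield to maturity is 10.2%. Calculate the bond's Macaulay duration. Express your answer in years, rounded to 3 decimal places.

7.402 years

Periodic yield y = 0.102. Discount each cash flow and weight by its year:
  t   CF        PV=CF/(1+0.102)^t    t·PV
  1       300.00       272.2323       272.2323
  2       300.00       247.0348       494.0695
  3       300.00       224.1695       672.5084
  4       300.00       203.4206       813.6823
  5       300.00       184.5922       922.9609
  6       300.00       167.5065     1,005.0391
  7       300.00       152.0023     1,064.0159
  8       300.00       137.9331     1,103.4648
  9       300.00       125.1662     1,126.4954
  10    5,300.00     2,006.5959    20,065.9592
  Σ                  3,720.6532    27,540.4278
Price P = Σ PV = 3,720.6532.
Macaulay duration = Σ(t·PV) / P = 27,540.4278 / 3,720.6532 = 7.40204 years.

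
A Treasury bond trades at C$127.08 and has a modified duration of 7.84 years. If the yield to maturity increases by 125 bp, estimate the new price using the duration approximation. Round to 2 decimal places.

C$114.63

Duration approximation: ΔP/P ≈ -D_mod · Δy = -7.84 × (+0.0125) = -0.098000.
New price ≈ 127.08 × (1 - 0.098000) = 114.62616.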